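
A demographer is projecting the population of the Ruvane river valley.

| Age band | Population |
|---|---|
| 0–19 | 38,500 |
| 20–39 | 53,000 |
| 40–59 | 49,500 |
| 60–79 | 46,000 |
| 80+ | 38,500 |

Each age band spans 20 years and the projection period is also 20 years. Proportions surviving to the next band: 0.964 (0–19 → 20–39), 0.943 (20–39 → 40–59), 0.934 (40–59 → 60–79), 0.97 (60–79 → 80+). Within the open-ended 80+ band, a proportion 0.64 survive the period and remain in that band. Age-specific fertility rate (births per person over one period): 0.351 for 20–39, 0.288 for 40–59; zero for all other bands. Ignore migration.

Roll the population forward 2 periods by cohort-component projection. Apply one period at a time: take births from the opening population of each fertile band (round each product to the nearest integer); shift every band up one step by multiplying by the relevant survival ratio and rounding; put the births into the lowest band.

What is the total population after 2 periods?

Call the groups 1 to 5, youngest first.
After projecting period 1:
Births: 53000 × 0.351 = 18603  |  49500 × 0.288 = 14256 — total 32859
Group 2: 38500 × 0.964 = 37114
Group 3: 53000 × 0.943 = 49979
Group 4: 49500 × 0.934 = 46233
Group 5: 46000 × 0.97 + 38500 × 0.64 = 44620 + 24640 = 69260
→ [32859, 37114, 49979, 46233, 69260]
After projecting period 2:
Births: 37114 × 0.351 = 13027  |  49979 × 0.288 = 14394 — total 27421
Group 2: 32859 × 0.964 = 31676
Group 3: 37114 × 0.943 = 34999
Group 4: 49979 × 0.934 = 46680
Group 5: 46233 × 0.97 + 69260 × 0.64 = 44846 + 44326 = 89172
→ [27421, 31676, 34999, 46680, 89172]
Total after period 2: 27421 + 31676 + 34999 + 46680 + 89172 = 229948

229948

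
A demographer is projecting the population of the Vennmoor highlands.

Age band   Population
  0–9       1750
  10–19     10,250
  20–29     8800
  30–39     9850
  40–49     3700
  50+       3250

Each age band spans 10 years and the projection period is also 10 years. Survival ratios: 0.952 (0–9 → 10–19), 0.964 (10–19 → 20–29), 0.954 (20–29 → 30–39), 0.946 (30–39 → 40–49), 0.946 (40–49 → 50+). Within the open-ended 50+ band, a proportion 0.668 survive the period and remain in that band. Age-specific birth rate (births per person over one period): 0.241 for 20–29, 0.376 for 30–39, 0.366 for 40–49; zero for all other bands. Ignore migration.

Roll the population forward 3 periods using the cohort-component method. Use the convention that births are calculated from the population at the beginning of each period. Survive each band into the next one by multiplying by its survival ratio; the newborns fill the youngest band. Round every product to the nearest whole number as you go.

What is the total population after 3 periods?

Period 1.
Births: 8800 × 0.241 = 2121 ; 9850 × 0.376 = 3704 ; 3700 × 0.366 = 1354 — total 7179
10–19: 1750 × 0.952 = 1666
20–29: 10250 × 0.964 = 9881
30–39: 8800 × 0.954 = 8395
40–49: 9850 × 0.946 = 9318
50+: 3700 × 0.946 + 3250 × 0.668 = 3500 + 2171 = 5671
→ [7179, 1666, 9881, 8395, 9318, 5671]
Period 2.
Births: 9881 × 0.241 = 2381 ; 8395 × 0.376 = 3157 ; 9318 × 0.366 = 3410 — total 8948
10–19: 7179 × 0.952 = 6834
20–29: 1666 × 0.964 = 1606
30–39: 9881 × 0.954 = 9426
40–49: 8395 × 0.946 = 7942
50+: 9318 × 0.946 + 5671 × 0.668 = 8815 + 3788 = 12603
→ [8948, 6834, 1606, 9426, 7942, 12603]
Period 3.
Births: 1606 × 0.241 = 387 ; 9426 × 0.376 = 3544 ; 7942 × 0.366 = 2907 — total 6838
10–19: 8948 × 0.952 = 8518
20–29: 6834 × 0.964 = 6588
30–39: 1606 × 0.954 = 1532
40–49: 9426 × 0.946 = 8917
50+: 7942 × 0.946 + 12603 × 0.668 = 7513 + 8419 = 15932
→ [6838, 8518, 6588, 1532, 8917, 15932]
Total after period 3: 6838 + 8518 + 6588 + 1532 + 8917 + 15932 = 48325

48325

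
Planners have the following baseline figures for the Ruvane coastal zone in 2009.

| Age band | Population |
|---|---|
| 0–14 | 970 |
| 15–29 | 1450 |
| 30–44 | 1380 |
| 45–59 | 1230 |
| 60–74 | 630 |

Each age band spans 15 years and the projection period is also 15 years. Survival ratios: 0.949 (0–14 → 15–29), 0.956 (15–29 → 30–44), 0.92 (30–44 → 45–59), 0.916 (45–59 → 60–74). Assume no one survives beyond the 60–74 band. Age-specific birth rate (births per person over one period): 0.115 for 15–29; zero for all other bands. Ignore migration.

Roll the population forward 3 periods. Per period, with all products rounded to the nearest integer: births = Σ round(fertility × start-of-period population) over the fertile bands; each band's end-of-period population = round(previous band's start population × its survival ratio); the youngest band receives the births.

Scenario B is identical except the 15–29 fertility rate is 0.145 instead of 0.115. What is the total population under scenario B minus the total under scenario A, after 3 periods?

Call the groups 1 to 5, youngest first.
Period 1.
Births: 1450 × 0.115 = 167
Group 2: 970 × 0.949 = 921
Group 3: 1450 × 0.956 = 1386
Group 4: 1380 × 0.92 = 1270
Group 5: 1230 × 0.916 = 1127
Giving 167 / 921 / 1386 / 1270 / 1127.
Period 2.
Births: 921 × 0.115 = 106
Group 2: 167 × 0.949 = 158
Group 3: 921 × 0.956 = 880
Group 4: 1386 × 0.92 = 1275
Group 5: 1270 × 0.916 = 1163
Giving 106 / 158 / 880 / 1275 / 1163.
Period 3.
Births: 158 × 0.115 = 18
Group 2: 106 × 0.949 = 101
Group 3: 158 × 0.956 = 151
Group 4: 880 × 0.92 = 810
Group 5: 1275 × 0.916 = 1168
Giving 18 / 101 / 151 / 810 / 1168.
Scenario A total after 3 periods: 2248
Scenario B projection —
Period 1.
Births: 1450 × 0.145 = 210
Group 2: 970 × 0.949 = 921
Group 3: 1450 × 0.956 = 1386
Group 4: 1380 × 0.92 = 1270
Group 5: 1230 × 0.916 = 1127
Giving 210 / 921 / 1386 / 1270 / 1127.
Period 2.
Births: 921 × 0.145 = 134
Group 2: 210 × 0.949 = 199
Group 3: 921 × 0.956 = 880
Group 4: 1386 × 0.92 = 1275
Group 5: 1270 × 0.916 = 1163
Giving 134 / 199 / 880 / 1275 / 1163.
Period 3.
Births: 199 × 0.145 = 29
Group 2: 134 × 0.949 = 127
Group 3: 199 × 0.956 = 190
Group 4: 880 × 0.92 = 810
Group 5: 1275 × 0.916 = 1168
Giving 29 / 127 / 190 / 810 / 1168.
Scenario B total after 3 periods: 2324
Difference B − A = 2324 − 2248 = 76

76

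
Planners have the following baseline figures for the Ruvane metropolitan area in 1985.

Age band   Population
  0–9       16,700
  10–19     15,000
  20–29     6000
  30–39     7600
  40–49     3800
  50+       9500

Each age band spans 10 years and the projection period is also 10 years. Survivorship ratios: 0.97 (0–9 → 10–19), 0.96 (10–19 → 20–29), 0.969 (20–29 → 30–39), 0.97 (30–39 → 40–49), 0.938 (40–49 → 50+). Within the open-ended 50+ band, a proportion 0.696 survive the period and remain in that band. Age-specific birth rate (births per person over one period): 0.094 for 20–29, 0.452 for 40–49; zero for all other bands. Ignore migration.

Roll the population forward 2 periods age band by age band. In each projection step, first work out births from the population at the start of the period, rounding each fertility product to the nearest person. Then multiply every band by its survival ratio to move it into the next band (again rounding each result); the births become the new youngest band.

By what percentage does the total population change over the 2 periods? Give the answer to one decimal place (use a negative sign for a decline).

-4.4

After projecting period 1:
Births: 6000 × 0.094 = 564 ; 3800 × 0.452 = 1718 → 2282
10–19: 16700 × 0.97 = 16199
20–29: 15000 × 0.96 = 14400
30–39: 6000 × 0.969 = 5814
40–49: 7600 × 0.97 = 7372
50+: 3800 × 0.938 + 9500 × 0.696 = 3564 + 6612 = 10176
Giving 2282 / 16199 / 14400 / 5814 / 7372 / 10176.
After projecting period 2:
Births: 14400 × 0.094 = 1354 ; 7372 × 0.452 = 3332 → 4686
10–19: 2282 × 0.97 = 2214
20–29: 16199 × 0.96 = 15551
30–39: 14400 × 0.969 = 13954
40–49: 5814 × 0.97 = 5640
50+: 7372 × 0.938 + 10176 × 0.696 = 6915 + 7082 = 13997
Giving 4686 / 2214 / 15551 / 13954 / 5640 / 13997.
Total: 58600 → 56042; change = -2558; percentage change = -4.4%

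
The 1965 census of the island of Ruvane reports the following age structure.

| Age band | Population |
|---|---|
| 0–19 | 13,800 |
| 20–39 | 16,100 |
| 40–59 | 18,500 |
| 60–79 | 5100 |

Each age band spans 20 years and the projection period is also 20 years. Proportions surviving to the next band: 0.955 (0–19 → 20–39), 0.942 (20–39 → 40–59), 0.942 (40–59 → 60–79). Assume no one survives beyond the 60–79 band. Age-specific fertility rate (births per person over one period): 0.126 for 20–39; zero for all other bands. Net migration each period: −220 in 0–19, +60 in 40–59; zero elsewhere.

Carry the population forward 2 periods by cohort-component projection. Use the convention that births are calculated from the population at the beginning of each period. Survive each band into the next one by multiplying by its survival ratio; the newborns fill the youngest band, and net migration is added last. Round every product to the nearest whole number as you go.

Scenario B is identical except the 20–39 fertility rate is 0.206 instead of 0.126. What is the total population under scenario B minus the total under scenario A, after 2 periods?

After projecting period 1:
Births: 16100 × 0.126 = 2029
20–39: 13800 × 0.955 = 13179
40–59: 16100 × 0.942 = 15166
60–79: 18500 × 0.942 = 17427
Net migration: 0–19 − 220 → 1809; 40–59 + 60 → 15226
→ [1809, 13179, 15226, 17427]
After projecting period 2:
Births: 13179 × 0.126 = 1661
20–39: 1809 × 0.955 = 1728
40–59: 13179 × 0.942 = 12415
60–79: 15226 × 0.942 = 14343
Net migration: 0–19 − 220 → 1441; 40–59 + 60 → 12475
→ [1441, 1728, 12475, 14343]
Scenario A total after 2 periods: 29987
Scenario B projection —
After projecting period 1:
Births: 16100 × 0.206 = 3317
20–39: 13800 × 0.955 = 13179
40–59: 16100 × 0.942 = 15166
60–79: 18500 × 0.942 = 17427
Net migration: 0–19 − 220 → 3097; 40–59 + 60 → 15226
→ [3097, 13179, 15226, 17427]
After projecting period 2:
Births: 13179 × 0.206 = 2715
20–39: 3097 × 0.955 = 2958
40–59: 13179 × 0.942 = 12415
60–79: 15226 × 0.942 = 14343
Net migration: 0–19 − 220 → 2495; 40–59 + 60 → 12475
→ [2495, 2958, 12475, 14343]
Scenario B total after 2 periods: 32271
Difference B − A = 32271 − 29987 = 2284

2284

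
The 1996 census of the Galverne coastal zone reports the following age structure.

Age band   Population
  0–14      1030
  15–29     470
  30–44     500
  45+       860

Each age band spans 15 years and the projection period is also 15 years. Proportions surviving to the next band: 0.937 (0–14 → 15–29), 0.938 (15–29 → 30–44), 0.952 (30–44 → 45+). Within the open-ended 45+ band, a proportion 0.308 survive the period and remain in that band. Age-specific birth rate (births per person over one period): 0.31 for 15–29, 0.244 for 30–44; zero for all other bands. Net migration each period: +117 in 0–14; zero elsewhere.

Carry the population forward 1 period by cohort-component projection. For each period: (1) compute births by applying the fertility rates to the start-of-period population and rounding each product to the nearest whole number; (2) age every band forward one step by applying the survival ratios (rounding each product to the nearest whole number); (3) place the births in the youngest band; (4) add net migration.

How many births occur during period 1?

(Groups numbered youngest = 1 to oldest = 4.)
[period 1]
Births: 470 * 0.31 = 146, 500 * 0.244 = 122 → total 268
Group 2: 1030 * 0.937 = 965
Group 3: 470 * 0.938 = 441
Group 4: 500 * 0.952 + 860 * 0.308 = 476 + 265 = 741
Net migration: Group 1 + 117 → 385
Giving 385 / 965 / 441 / 741.

268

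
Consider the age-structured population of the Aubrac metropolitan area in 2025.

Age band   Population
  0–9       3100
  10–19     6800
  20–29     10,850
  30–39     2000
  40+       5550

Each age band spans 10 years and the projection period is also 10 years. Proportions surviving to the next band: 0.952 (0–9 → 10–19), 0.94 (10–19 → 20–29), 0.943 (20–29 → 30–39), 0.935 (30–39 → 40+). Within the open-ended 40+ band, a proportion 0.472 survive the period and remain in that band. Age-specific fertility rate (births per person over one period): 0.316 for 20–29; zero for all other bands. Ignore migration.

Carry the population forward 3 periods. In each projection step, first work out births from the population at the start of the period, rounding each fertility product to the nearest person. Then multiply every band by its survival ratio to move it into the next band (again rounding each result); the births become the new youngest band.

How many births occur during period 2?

2020

(Bands numbered youngest = 1 to oldest = 5.)
— Period 1 —
Births: 10850 × 0.316 = 3429
Band 2: 3100 × 0.952 = 2951
Band 3: 6800 × 0.94 = 6392
Band 4: 10850 × 0.943 = 10232
Band 5: 2000 × 0.935 + 5550 × 0.472 = 1870 + 2620 = 4490
→ [3429, 2951, 6392, 10232, 4490]
— Period 2 —
Births: 6392 × 0.316 = 2020
Band 2: 3429 × 0.952 = 3264
Band 3: 2951 × 0.94 = 2774
Band 4: 6392 × 0.943 = 6028
Band 5: 10232 × 0.935 + 4490 × 0.472 = 9567 + 2119 = 11686
→ [2020, 3264, 2774, 6028, 11686]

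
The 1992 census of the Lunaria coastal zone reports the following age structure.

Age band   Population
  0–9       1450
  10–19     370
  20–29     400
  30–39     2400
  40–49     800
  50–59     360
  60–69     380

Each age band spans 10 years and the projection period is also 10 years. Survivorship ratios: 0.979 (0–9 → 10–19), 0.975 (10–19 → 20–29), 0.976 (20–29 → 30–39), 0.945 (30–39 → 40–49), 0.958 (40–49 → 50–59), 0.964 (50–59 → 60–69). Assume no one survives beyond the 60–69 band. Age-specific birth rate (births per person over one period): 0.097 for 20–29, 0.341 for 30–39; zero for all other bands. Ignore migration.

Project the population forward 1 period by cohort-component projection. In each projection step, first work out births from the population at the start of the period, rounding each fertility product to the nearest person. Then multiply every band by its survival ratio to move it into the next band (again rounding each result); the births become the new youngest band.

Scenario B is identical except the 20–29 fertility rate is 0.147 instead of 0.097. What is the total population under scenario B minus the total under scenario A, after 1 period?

After projecting period 1:
Births: 400 * 0.097 = 39 ; 2400 * 0.341 = 818 — total 857
10–19: 1450 * 0.979 = 1420
20–29: 370 * 0.975 = 361
30–39: 400 * 0.976 = 390
40–49: 2400 * 0.945 = 2268
50–59: 800 * 0.958 = 766
60–69: 360 * 0.964 = 347
→ [857, 1420, 361, 390, 2268, 766, 347]
Scenario A total after 1 period: 6409
Scenario B projection —
After projecting period 1:
Births: 400 * 0.147 = 59 ; 2400 * 0.341 = 818 — total 877
10–19: 1450 * 0.979 = 1420
20–29: 370 * 0.975 = 361
30–39: 400 * 0.976 = 390
40–49: 2400 * 0.945 = 2268
50–59: 800 * 0.958 = 766
60–69: 360 * 0.964 = 347
→ [877, 1420, 361, 390, 2268, 766, 347]
Scenario B total after 1 period: 6429
Difference B − A = 6429 − 6409 = 20

20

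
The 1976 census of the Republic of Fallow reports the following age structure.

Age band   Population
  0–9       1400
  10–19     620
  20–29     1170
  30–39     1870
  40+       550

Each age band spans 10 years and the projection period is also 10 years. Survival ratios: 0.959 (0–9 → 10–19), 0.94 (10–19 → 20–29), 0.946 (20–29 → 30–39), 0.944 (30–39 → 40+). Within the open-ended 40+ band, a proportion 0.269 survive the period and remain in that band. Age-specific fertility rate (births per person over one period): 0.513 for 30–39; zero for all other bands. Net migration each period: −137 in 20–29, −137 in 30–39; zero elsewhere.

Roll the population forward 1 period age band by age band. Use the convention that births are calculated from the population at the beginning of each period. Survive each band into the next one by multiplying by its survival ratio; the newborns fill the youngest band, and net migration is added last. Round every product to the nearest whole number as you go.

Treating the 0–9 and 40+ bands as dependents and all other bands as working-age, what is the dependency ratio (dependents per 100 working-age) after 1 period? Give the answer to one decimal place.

[period 1]
Births: 1870 × 0.513 = 959
10–19: 1400 × 0.959 = 1343
20–29: 620 × 0.94 = 583
30–39: 1170 × 0.946 = 1107
40+: 1870 × 0.944 + 550 × 0.269 = 1765 + 148 = 1913
Net migration: 20–29 − 137 → 446; 30–39 − 137 → 970
Population now: 0–9=959, 10–19=1343, 20–29=446, 30–39=970, 40+=1913
Dependents (band 0–9 + band 40+) = 959 + 1913 = 2872; working-age = 2759; ratio = 2872/2759 × 100 = 104.1

104.1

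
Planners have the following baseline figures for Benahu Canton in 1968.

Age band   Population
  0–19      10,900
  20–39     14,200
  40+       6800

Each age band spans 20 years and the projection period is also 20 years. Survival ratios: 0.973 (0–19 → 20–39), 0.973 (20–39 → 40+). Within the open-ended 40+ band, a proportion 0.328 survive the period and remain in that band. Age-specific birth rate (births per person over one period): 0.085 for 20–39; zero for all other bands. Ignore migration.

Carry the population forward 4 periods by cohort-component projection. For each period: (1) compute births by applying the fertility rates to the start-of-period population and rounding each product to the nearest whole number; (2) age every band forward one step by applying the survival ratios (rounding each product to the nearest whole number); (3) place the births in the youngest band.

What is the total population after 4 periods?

Period 1.
Births: 14200 × 0.085 = 1207
20–39: 10900 × 0.973 = 10606
40+: 14200 × 0.973 + 6800 × 0.328 = 13817 + 2230 = 16047
Population now: 0–19=1207, 20–39=10606, 40+=16047
Period 2.
Births: 10606 × 0.085 = 902
20–39: 1207 × 0.973 = 1174
40+: 10606 × 0.973 + 16047 × 0.328 = 10320 + 5263 = 15583
Population now: 0–19=902, 20–39=1174, 40+=15583
Period 3.
Births: 1174 × 0.085 = 100
20–39: 902 × 0.973 = 878
40+: 1174 × 0.973 + 15583 × 0.328 = 1142 + 5111 = 6253
Population now: 0–19=100, 20–39=878, 40+=6253
Period 4.
Births: 878 × 0.085 = 75
20–39: 100 × 0.973 = 97
40+: 878 × 0.973 + 6253 × 0.328 = 854 + 2051 = 2905
Population now: 0–19=75, 20–39=97, 40+=2905
Total after period 4: 75 + 97 + 2905 = 3077

3077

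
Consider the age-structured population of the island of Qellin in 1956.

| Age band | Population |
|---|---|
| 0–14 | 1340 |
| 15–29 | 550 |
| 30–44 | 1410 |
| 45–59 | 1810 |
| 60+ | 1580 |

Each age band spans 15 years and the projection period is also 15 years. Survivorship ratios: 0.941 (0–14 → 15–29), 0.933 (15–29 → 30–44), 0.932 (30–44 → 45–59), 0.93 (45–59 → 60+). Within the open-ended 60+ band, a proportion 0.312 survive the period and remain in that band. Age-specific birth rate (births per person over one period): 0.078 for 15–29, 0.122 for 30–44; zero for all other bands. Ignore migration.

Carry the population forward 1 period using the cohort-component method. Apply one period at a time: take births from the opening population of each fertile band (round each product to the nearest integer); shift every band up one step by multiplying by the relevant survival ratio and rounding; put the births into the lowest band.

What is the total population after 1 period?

Call the groups 1 to 5, youngest first.
Period 1.
Births: 550 × 0.078 = 43, 1410 × 0.122 = 172 — total 215
Group 2: 1340 × 0.941 = 1261
Group 3: 550 × 0.933 = 513
Group 4: 1410 × 0.932 = 1314
Group 5: 1810 × 0.93 + 1580 × 0.312 = 1683 + 493 = 2176
→ [215, 1261, 513, 1314, 2176]
Total after period 1: 215 + 1261 + 513 + 1314 + 2176 = 5479

5479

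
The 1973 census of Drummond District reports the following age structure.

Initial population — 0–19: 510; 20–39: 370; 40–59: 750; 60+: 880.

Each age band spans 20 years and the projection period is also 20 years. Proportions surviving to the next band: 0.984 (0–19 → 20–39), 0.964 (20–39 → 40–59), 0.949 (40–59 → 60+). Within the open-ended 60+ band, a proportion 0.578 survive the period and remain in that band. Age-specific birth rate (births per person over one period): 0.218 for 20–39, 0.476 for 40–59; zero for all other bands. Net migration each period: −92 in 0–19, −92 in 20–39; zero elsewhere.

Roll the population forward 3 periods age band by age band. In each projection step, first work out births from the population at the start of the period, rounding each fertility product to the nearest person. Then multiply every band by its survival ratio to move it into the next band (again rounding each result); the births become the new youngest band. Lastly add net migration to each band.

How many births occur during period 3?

(Groups numbered youngest = 1 to oldest = 4.)
[period 1]
Births: 370 * 0.218 = 81 ; 750 * 0.476 = 357 → 438
Group 2: 510 * 0.984 = 502
Group 3: 370 * 0.964 = 357
Group 4: 750 * 0.949 + 880 * 0.578 = 712 + 509 = 1221
Net migration: Group 1 − 92 → 346; Group 2 − 92 → 410
→ [346, 410, 357, 1221]
[period 2]
Births: 410 * 0.218 = 89 ; 357 * 0.476 = 170 → 259
Group 2: 346 * 0.984 = 340
Group 3: 410 * 0.964 = 395
Group 4: 357 * 0.949 + 1221 * 0.578 = 339 + 706 = 1045
Net migration: Group 1 − 92 → 167; Group 2 − 92 → 248
→ [167, 248, 395, 1045]
[period 3]
Births: 248 * 0.218 = 54 ; 395 * 0.476 = 188 → 242
Group 2: 167 * 0.984 = 164
Group 3: 248 * 0.964 = 239
Group 4: 395 * 0.949 + 1045 * 0.578 = 375 + 604 = 979
Net migration: Group 1 − 92 → 150; Group 2 − 92 → 72
→ [150, 72, 239, 979]

242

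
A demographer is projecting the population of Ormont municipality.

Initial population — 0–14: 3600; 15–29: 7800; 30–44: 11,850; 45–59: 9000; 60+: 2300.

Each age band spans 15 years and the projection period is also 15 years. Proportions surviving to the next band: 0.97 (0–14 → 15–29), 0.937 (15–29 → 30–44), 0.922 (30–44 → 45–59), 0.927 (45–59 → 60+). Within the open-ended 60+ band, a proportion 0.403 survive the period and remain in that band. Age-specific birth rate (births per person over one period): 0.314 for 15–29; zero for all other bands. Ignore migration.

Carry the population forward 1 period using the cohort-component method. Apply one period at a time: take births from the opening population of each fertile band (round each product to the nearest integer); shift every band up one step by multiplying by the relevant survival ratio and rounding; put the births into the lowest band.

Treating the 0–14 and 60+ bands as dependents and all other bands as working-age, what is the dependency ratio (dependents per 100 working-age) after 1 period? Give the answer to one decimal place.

After projecting period 1:
Births: 7800 × 0.314 = 2449
15–29: 3600 × 0.97 = 3492
30–44: 7800 × 0.937 = 7309
45–59: 11850 × 0.922 = 10926
60+: 9000 × 0.927 + 2300 × 0.403 = 8343 + 927 = 9270
→ [2449, 3492, 7309, 10926, 9270]
Dependents (band 0–14 + band 60+) = 2449 + 9270 = 11719; working-age = 21727; ratio = 11719/21727 × 100 = 53.9

53.9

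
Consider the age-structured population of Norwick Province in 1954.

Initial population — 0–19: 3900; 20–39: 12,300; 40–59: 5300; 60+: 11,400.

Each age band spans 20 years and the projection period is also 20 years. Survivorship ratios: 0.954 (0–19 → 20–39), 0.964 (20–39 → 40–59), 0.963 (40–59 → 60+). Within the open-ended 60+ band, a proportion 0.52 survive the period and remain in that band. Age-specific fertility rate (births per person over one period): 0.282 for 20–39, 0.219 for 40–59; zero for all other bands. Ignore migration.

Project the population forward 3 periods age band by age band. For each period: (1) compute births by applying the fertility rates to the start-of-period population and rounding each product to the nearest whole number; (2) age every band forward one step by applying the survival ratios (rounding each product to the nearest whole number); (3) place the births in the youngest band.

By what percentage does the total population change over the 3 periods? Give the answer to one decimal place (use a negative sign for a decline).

-32.7

Period 1.
Births: 12300 * 0.282 = 3469, 5300 * 0.219 = 1161 → 4630
20–39: 3900 * 0.954 = 3721
40–59: 12300 * 0.964 = 11857
60+: 5300 * 0.963 + 11400 * 0.52 = 5104 + 5928 = 11032
Population now: 0–19=4630, 20–39=3721, 40–59=11857, 60+=11032
Period 2.
Births: 3721 * 0.282 = 1049, 11857 * 0.219 = 2597 → 3646
20–39: 4630 * 0.954 = 4417
40–59: 3721 * 0.964 = 3587
60+: 11857 * 0.963 + 11032 * 0.52 = 11418 + 5737 = 17155
Population now: 0–19=3646, 20–39=4417, 40–59=3587, 60+=17155
Period 3.
Births: 4417 * 0.282 = 1246, 3587 * 0.219 = 786 → 2032
20–39: 3646 * 0.954 = 3478
40–59: 4417 * 0.964 = 4258
60+: 3587 * 0.963 + 17155 * 0.52 = 3454 + 8921 = 12375
Population now: 0–19=2032, 20–39=3478, 40–59=4258, 60+=12375
Total: 32900 → 22143; change = -10757; percentage change = -32.7%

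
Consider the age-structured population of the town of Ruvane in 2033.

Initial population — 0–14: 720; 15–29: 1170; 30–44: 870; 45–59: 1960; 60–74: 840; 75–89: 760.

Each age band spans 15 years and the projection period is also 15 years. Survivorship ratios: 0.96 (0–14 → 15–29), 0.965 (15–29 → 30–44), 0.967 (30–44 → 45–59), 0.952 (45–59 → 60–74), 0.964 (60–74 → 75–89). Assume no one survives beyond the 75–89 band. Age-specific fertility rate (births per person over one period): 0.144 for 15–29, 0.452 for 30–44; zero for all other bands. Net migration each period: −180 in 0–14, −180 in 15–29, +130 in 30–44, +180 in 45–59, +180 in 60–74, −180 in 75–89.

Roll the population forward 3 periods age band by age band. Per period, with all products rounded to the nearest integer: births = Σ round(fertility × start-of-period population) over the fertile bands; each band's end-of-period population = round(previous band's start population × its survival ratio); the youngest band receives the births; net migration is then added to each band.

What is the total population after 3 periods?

3925

Let group 1 be 0–14 through group 6 = 75–89.
After projecting period 1:
Births: 1170 * 0.144 = 168  |  870 * 0.452 = 393 ⇒ total 561
Group 2: 720 * 0.96 = 691
Group 3: 1170 * 0.965 = 1129
Group 4: 870 * 0.967 = 841
Group 5: 1960 * 0.952 = 1866
Group 6: 840 * 0.964 = 810
Net migration: Group 1 − 180 → 381; Group 2 − 180 → 511; Group 3 + 130 → 1259; Group 4 + 180 → 1021; Group 5 + 180 → 2046; Group 6 − 180 → 630
End of period: [381, 511, 1259, 1021, 2046, 630]
After projecting period 2:
Births: 511 * 0.144 = 74  |  1259 * 0.452 = 569 ⇒ total 643
Group 2: 381 * 0.96 = 366
Group 3: 511 * 0.965 = 493
Group 4: 1259 * 0.967 = 1217
Group 5: 1021 * 0.952 = 972
Group 6: 2046 * 0.964 = 1972
Net migration: Group 1 − 180 → 463; Group 2 − 180 → 186; Group 3 + 130 → 623; Group 4 + 180 → 1397; Group 5 + 180 → 1152; Group 6 − 180 → 1792
End of period: [463, 186, 623, 1397, 1152, 1792]
After projecting period 3:
Births: 186 * 0.144 = 27  |  623 * 0.452 = 282 ⇒ total 309
Group 2: 463 * 0.96 = 444
Group 3: 186 * 0.965 = 179
Group 4: 623 * 0.967 = 602
Group 5: 1397 * 0.952 = 1330
Group 6: 1152 * 0.964 = 1111
Net migration: Group 1 − 180 → 129; Group 2 − 180 → 264; Group 3 + 130 → 309; Group 4 + 180 → 782; Group 5 + 180 → 1510; Group 6 − 180 → 931
End of period: [129, 264, 309, 782, 1510, 931]
Total after period 3: 129 + 264 + 309 + 782 + 1510 + 931 = 3925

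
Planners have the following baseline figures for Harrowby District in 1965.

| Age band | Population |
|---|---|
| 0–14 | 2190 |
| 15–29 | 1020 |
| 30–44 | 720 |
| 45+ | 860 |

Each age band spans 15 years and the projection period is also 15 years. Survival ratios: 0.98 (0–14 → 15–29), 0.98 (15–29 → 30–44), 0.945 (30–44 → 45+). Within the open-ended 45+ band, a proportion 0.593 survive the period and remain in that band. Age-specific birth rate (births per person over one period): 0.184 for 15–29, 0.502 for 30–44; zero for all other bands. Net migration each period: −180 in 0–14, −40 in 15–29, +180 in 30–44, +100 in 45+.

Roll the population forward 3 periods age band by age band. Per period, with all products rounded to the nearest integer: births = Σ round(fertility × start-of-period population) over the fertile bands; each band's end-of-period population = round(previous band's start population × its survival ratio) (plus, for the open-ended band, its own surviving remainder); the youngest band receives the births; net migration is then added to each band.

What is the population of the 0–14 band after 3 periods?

(Groups numbered youngest = 1 to oldest = 4.)
After projecting period 1:
Births: 1020 * 0.184 = 188  |  720 * 0.502 = 361 → 549
Group 2: 2190 * 0.98 = 2146
Group 3: 1020 * 0.98 = 1000
Group 4: 720 * 0.945 + 860 * 0.593 = 680 + 510 = 1190
Net migration: Group 1 − 180 → 369; Group 2 − 40 → 2106; Group 3 + 180 → 1180; Group 4 + 100 → 1290
Giving 369 / 2106 / 1180 / 1290.
After projecting period 2:
Births: 2106 * 0.184 = 388  |  1180 * 0.502 = 592 → 980
Group 2: 369 * 0.98 = 362
Group 3: 2106 * 0.98 = 2064
Group 4: 1180 * 0.945 + 1290 * 0.593 = 1115 + 765 = 1880
Net migration: Group 1 − 180 → 800; Group 2 − 40 → 322; Group 3 + 180 → 2244; Group 4 + 100 → 1980
Giving 800 / 322 / 2244 / 1980.
After projecting period 3:
Births: 322 * 0.184 = 59  |  2244 * 0.502 = 1126 → 1185
Group 2: 800 * 0.98 = 784
Group 3: 322 * 0.98 = 316
Group 4: 2244 * 0.945 + 1980 * 0.593 = 2121 + 1174 = 3295
Net migration: Group 1 − 180 → 1005; Group 2 − 40 → 744; Group 3 + 180 → 496; Group 4 + 100 → 3395
Giving 1005 / 744 / 496 / 3395.

1005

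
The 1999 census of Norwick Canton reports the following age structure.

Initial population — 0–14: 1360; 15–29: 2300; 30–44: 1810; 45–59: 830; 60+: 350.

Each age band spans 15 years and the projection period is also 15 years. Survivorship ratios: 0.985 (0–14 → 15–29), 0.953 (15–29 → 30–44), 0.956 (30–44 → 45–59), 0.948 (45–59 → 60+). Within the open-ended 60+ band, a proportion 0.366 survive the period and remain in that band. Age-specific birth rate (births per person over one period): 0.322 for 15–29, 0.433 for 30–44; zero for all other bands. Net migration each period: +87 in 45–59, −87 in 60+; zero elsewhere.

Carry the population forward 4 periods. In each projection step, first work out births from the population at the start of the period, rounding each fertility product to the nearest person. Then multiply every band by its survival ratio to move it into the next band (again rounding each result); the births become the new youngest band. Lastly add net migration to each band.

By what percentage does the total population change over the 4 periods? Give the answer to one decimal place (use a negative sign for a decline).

(Bands numbered youngest = 1 to oldest = 5.)
After projecting period 1:
Births: 2300 × 0.322 = 741 ; 1810 × 0.433 = 784 ⇒ total 1525
Band 2: 1360 × 0.985 = 1340
Band 3: 2300 × 0.953 = 2192
Band 4: 1810 × 0.956 = 1730
Band 5: 830 × 0.948 + 350 × 0.366 = 787 + 128 = 915
Net migration: Band 4 + 87 → 1817; Band 5 − 87 → 828
End of period: [1525, 1340, 2192, 1817, 828]
After projecting period 2:
Births: 1340 × 0.322 = 431 ; 2192 × 0.433 = 949 ⇒ total 1380
Band 2: 1525 × 0.985 = 1502
Band 3: 1340 × 0.953 = 1277
Band 4: 2192 × 0.956 = 2096
Band 5: 1817 × 0.948 + 828 × 0.366 = 1723 + 303 = 2026
Net migration: Band 4 + 87 → 2183; Band 5 − 87 → 1939
End of period: [1380, 1502, 1277, 2183, 1939]
After projecting period 3:
Births: 1502 × 0.322 = 484 ; 1277 × 0.433 = 553 ⇒ total 1037
Band 2: 1380 × 0.985 = 1359
Band 3: 1502 × 0.953 = 1431
Band 4: 1277 × 0.956 = 1221
Band 5: 2183 × 0.948 + 1939 × 0.366 = 2069 + 710 = 2779
Net migration: Band 4 + 87 → 1308; Band 5 − 87 → 2692
End of period: [1037, 1359, 1431, 1308, 2692]
After projecting period 4:
Births: 1359 × 0.322 = 438 ; 1431 × 0.433 = 620 ⇒ total 1058
Band 2: 1037 × 0.985 = 1021
Band 3: 1359 × 0.953 = 1295
Band 4: 1431 × 0.956 = 1368
Band 5: 1308 × 0.948 + 2692 × 0.366 = 1240 + 985 = 2225
Net migration: Band 4 + 87 → 1455; Band 5 − 87 → 2138
End of period: [1058, 1021, 1295, 1455, 2138]
Total: 6650 → 6967; change = 317; percentage change = 4.8%

4.8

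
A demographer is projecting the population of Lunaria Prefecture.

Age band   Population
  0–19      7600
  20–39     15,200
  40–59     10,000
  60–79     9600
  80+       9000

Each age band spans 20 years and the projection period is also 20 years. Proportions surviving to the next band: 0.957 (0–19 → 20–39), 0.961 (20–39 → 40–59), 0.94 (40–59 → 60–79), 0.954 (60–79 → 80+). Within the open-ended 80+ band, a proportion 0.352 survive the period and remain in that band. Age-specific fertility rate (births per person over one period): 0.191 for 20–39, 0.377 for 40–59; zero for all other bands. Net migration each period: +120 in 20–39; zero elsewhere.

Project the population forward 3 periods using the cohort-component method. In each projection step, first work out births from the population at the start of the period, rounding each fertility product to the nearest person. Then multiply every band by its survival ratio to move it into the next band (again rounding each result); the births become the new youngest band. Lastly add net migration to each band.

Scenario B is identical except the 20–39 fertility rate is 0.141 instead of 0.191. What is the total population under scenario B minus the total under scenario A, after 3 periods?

Period 1:
Births: 15200 × 0.191 = 2903, 10000 × 0.377 = 3770 — total 6673
20–39: 7600 × 0.957 = 7273
40–59: 15200 × 0.961 = 14607
60–79: 10000 × 0.94 = 9400
80+: 9600 × 0.954 + 9000 × 0.352 = 9158 + 3168 = 12326
Net migration: 20–39 + 120 → 7393
Giving 6673 / 7393 / 14607 / 9400 / 12326.
Period 2:
Births: 7393 × 0.191 = 1412, 14607 × 0.377 = 5507 — total 6919
20–39: 6673 × 0.957 = 6386
40–59: 7393 × 0.961 = 7105
60–79: 14607 × 0.94 = 13731
80+: 9400 × 0.954 + 12326 × 0.352 = 8968 + 4339 = 13307
Net migration: 20–39 + 120 → 6506
Giving 6919 / 6506 / 7105 / 13731 / 13307.
Period 3:
Births: 6506 × 0.191 = 1243, 7105 × 0.377 = 2679 — total 3922
20–39: 6919 × 0.957 = 6621
40–59: 6506 × 0.961 = 6252
60–79: 7105 × 0.94 = 6679
80+: 13731 × 0.954 + 13307 × 0.352 = 13099 + 4684 = 17783
Net migration: 20–39 + 120 → 6741
Giving 3922 / 6741 / 6252 / 6679 / 17783.
Scenario A total after 3 periods: 41377
Scenario B projection —
Period 1:
Births: 15200 × 0.141 = 2143, 10000 × 0.377 = 3770 — total 5913
20–39: 7600 × 0.957 = 7273
40–59: 15200 × 0.961 = 14607
60–79: 10000 × 0.94 = 9400
80+: 9600 × 0.954 + 9000 × 0.352 = 9158 + 3168 = 12326
Net migration: 20–39 + 120 → 7393
Giving 5913 / 7393 / 14607 / 9400 / 12326.
Period 2:
Births: 7393 × 0.141 = 1042, 14607 × 0.377 = 5507 — total 6549
20–39: 5913 × 0.957 = 5659
40–59: 7393 × 0.961 = 7105
60–79: 14607 × 0.94 = 13731
80+: 9400 × 0.954 + 12326 × 0.352 = 8968 + 4339 = 13307
Net migration: 20–39 + 120 → 5779
Giving 6549 / 5779 / 7105 / 13731 / 13307.
Period 3:
Births: 5779 × 0.141 = 815, 7105 × 0.377 = 2679 — total 3494
20–39: 6549 × 0.957 = 6267
40–59: 5779 × 0.961 = 5554
60–79: 7105 × 0.94 = 6679
80+: 13731 × 0.954 + 13307 × 0.352 = 13099 + 4684 = 17783
Net migration: 20–39 + 120 → 6387
Giving 3494 / 6387 / 5554 / 6679 / 17783.
Scenario B total after 3 periods: 39897
Difference B − A = 39897 − 41377 = -1480

-1480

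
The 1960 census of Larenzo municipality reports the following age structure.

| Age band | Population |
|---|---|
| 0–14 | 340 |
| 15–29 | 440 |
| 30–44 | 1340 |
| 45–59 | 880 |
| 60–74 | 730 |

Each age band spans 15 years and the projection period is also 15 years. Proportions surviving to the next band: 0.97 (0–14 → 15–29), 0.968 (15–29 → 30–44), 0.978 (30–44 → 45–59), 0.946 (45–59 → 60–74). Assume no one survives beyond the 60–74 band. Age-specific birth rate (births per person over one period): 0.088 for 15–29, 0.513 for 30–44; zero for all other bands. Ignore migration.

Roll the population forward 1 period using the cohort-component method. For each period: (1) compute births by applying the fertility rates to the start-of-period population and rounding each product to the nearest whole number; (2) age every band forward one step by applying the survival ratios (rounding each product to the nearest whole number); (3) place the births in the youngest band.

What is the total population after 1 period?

3625

Let band 1 be 0–14 through band 5 = 60–74.
[period 1]
Births: 440 * 0.088 = 39 ; 1340 * 0.513 = 687 → 726
Band 2: 340 * 0.97 = 330
Band 3: 440 * 0.968 = 426
Band 4: 1340 * 0.978 = 1311
Band 5: 880 * 0.946 = 832
End of period: [726, 330, 426, 1311, 832]
Total after period 1: 726 + 330 + 426 + 1311 + 832 = 3625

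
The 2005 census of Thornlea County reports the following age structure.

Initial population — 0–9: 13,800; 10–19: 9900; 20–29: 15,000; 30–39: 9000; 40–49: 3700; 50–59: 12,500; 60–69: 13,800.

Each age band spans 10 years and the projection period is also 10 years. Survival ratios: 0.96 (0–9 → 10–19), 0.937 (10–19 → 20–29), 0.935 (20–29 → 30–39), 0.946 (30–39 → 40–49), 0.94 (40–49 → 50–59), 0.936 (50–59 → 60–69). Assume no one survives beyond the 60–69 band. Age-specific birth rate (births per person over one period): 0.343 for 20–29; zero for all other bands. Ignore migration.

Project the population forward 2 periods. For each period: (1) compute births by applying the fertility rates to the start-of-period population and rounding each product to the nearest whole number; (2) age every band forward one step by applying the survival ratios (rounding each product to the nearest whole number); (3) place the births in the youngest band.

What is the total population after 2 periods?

53733

Numbering the bands 1..7 from youngest to oldest:
After projecting period 1:
Births: 15000 * 0.343 = 5145
Band 2: 13800 * 0.96 = 13248
Band 3: 9900 * 0.937 = 9276
Band 4: 15000 * 0.935 = 14025
Band 5: 9000 * 0.946 = 8514
Band 6: 3700 * 0.94 = 3478
Band 7: 12500 * 0.936 = 11700
→ [5145, 13248, 9276, 14025, 8514, 3478, 11700]
After projecting period 2:
Births: 9276 * 0.343 = 3182
Band 2: 5145 * 0.96 = 4939
Band 3: 13248 * 0.937 = 12413
Band 4: 9276 * 0.935 = 8673
Band 5: 14025 * 0.946 = 13268
Band 6: 8514 * 0.94 = 8003
Band 7: 3478 * 0.936 = 3255
→ [3182, 4939, 12413, 8673, 13268, 8003, 3255]
Total after period 2: 3182 + 4939 + 12413 + 8673 + 13268 + 8003 + 3255 = 53733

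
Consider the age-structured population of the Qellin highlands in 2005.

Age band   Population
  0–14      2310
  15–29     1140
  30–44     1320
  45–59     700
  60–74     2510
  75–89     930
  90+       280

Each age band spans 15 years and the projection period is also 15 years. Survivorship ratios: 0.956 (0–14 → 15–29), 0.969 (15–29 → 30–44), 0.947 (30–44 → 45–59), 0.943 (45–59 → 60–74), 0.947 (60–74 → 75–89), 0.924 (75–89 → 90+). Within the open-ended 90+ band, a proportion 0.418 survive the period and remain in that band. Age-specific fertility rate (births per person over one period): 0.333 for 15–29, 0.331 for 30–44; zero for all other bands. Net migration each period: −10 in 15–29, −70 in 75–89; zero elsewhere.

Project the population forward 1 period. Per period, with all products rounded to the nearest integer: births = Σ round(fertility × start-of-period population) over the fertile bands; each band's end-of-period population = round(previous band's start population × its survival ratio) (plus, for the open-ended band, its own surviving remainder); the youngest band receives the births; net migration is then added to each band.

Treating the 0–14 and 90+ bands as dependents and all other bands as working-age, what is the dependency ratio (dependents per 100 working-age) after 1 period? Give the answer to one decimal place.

Let group 1 be 0–14 through group 7 = 90+.
After projecting period 1:
Births: 1140 × 0.333 = 380 ; 1320 × 0.331 = 437 → 817
Group 2: 2310 × 0.956 = 2208
Group 3: 1140 × 0.969 = 1105
Group 4: 1320 × 0.947 = 1250
Group 5: 700 × 0.943 = 660
Group 6: 2510 × 0.947 = 2377
Group 7: 930 × 0.924 + 280 × 0.418 = 859 + 117 = 976
Net migration: Group 2 − 10 → 2198; Group 6 − 70 → 2307
→ [817, 2198, 1105, 1250, 660, 2307, 976]
Dependents (band 0–14 + band 90+) = 817 + 976 = 1793; working-age = 7520; ratio = 1793/7520 × 100 = 23.8

23.8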